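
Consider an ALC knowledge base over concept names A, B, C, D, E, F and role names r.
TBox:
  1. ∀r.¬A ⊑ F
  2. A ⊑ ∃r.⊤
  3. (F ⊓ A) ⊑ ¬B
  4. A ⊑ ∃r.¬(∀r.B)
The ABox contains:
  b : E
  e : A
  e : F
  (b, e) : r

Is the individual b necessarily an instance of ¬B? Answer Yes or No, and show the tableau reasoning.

No

1. b : ¬B?  L(b) = {E} ∪ {B}
   open: L(b) ⊇ {B, E, ¬A, ∃r.A} (+ ∃-successors) — b ∉ ¬B possible
2. Hence b : ¬B: not entailed.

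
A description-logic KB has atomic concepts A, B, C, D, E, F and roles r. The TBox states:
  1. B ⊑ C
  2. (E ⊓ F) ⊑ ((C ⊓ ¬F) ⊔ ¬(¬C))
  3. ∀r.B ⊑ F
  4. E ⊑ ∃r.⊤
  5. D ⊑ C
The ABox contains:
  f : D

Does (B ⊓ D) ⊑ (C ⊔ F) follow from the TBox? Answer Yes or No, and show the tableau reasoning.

Yes

1. (B ⊓ D) ⊑ (C ⊔ F)  ⇔  ((B ⊓ D) ⊓ (¬C ⊓ ¬F)) unsat w.r.t. T
   all branches close; clash {C, ¬C} at x₀
2. Hence (B ⊓ D) ⊑ (C ⊔ F): entailed.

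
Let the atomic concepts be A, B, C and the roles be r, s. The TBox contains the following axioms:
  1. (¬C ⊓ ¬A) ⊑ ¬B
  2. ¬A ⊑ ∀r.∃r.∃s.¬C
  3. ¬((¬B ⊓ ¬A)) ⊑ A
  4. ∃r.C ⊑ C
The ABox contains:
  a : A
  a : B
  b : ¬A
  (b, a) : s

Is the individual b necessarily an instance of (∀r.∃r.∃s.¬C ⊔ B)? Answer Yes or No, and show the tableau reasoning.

1. b : (∀r.∃r.∃s.¬C ⊔ B)?  L(b) = {¬A} ∪ {(∃r.∀r.∀s.C ⊓ ¬B)}
   clash {A, ¬A} at b — b ∈ (∀r.∃r.∃s.¬C ⊔ B)
2. Hence b : (∀r.∃r.∃s.¬C ⊔ B): entailed.

Yes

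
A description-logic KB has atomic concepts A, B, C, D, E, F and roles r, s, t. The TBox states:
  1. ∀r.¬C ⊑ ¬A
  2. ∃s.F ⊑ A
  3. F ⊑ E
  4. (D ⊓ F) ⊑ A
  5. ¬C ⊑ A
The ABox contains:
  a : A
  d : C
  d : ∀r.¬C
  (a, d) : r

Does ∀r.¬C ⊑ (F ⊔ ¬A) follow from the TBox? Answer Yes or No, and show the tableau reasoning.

Yes

1. ∀r.¬C ⊑ (F ⊔ ¬A)  ⇔  (∀r.¬C ⊓ (¬F ⊓ A)) unsat w.r.t. T
   all branches close; clash {A, ¬A} at x₀
2. Hence ∀r.¬C ⊑ (F ⊔ ¬A): entailed.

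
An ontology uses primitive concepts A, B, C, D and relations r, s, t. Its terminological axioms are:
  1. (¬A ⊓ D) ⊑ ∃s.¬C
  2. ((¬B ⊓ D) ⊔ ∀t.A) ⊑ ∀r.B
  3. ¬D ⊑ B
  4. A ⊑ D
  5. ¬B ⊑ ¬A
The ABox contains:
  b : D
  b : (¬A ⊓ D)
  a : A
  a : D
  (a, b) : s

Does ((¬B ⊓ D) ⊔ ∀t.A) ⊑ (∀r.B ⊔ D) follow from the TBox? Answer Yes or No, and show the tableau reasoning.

Yes

1. ((¬B ⊓ D) ⊔ ∀t.A) ⊑ (∀r.B ⊔ D)  ⇔  (((¬B ⊓ D) ⊔ ∀t.A) ⊓ (∃r.¬B ⊓ ¬D)) unsat w.r.t. T
   all branches close; clash {D, ¬D} at x₀
2. Hence ((¬B ⊓ D) ⊔ ∀t.A) ⊑ (∀r.B ⊔ D): entailed.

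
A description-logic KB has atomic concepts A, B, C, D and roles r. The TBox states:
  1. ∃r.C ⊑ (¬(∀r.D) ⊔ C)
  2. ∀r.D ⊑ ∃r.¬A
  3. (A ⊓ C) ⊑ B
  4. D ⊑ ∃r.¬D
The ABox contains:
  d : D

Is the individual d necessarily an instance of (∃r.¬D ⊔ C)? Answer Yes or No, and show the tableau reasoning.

Yes

1. d : (∃r.¬D ⊔ C)?  L(d) = {D} ∪ {(∀r.D ⊓ ¬C)}
   clash {D, ¬D} at an ∃-successor — d ∈ (∃r.¬D ⊔ C)
2. Hence d : (∃r.¬D ⊔ C): entailed.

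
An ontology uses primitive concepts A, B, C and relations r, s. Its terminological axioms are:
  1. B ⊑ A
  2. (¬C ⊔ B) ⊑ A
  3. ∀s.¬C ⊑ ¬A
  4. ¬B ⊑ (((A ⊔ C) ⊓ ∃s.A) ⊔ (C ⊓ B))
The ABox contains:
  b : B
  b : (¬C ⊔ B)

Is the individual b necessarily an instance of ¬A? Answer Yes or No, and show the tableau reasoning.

No

1. b : ¬A?  L(b) = {B, (¬C ⊔ B)} ∪ {A}
   open: L(b) ⊇ {A, B, ∃s.C} (+ ∃-successors) — b ∉ ¬A possible
2. Hence b : ¬A: not entailed.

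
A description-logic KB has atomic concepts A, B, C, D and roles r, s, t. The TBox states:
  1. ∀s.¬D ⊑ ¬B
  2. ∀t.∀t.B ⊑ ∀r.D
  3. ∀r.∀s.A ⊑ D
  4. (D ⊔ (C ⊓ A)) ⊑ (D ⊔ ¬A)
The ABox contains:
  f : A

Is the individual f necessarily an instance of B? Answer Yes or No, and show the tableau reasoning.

1. f : B?  L(f) = {A} ∪ {¬B}
   open: L(f) ⊇ {A, ¬B, ¬C, ¬D, ∃r.∃s.¬A, …} (+ ∃-successors) — f ∉ B possible
2. Hence f : B: not entailed.

No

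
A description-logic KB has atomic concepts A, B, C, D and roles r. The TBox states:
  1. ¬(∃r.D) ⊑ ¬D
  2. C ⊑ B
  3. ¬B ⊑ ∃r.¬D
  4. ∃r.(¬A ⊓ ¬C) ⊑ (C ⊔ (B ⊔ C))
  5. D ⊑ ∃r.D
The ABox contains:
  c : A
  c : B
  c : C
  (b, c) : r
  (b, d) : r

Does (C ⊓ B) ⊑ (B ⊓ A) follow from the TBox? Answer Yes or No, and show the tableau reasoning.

No

1. (C ⊓ B) ⊑ (B ⊓ A)  ⇔  ((C ⊓ B) ⊓ (¬B ⊔ ¬A)) unsat w.r.t. T
   open: L(x₀) ⊇ {B, C, ¬A, ¬D, ∀r.(A ⊔ C)}
2. Hence (C ⊓ B) ⊑ (B ⊓ A): not entailed.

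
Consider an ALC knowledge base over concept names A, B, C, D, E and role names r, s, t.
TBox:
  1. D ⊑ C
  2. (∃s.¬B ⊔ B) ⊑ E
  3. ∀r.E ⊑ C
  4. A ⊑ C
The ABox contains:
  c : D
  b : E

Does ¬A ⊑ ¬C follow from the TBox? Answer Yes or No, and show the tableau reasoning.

No

1. ¬A ⊑ ¬C  ⇔  (¬A ⊓ C) unsat w.r.t. T
   open: L(x₀) ⊇ {C, ¬A, ¬B, ∀s.B}
2. Hence ¬A ⊑ ¬C: not entailed.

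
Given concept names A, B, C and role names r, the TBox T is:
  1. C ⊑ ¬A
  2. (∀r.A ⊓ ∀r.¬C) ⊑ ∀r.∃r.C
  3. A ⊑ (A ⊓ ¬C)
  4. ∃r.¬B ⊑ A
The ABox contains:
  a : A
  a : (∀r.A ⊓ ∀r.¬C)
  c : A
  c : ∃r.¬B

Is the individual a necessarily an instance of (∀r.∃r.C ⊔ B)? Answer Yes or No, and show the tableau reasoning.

Yes

1. a : (∀r.∃r.C ⊔ B)?  L(a) = {A, (∀r.A ⊓ ∀r.¬C)} ∪ {(∃r.∀r.¬C ⊓ ¬B)}
   clash {A, ¬A} at a — a ∈ (∀r.∃r.C ⊔ B)
2. Hence a : (∀r.∃r.C ⊔ B): entailed.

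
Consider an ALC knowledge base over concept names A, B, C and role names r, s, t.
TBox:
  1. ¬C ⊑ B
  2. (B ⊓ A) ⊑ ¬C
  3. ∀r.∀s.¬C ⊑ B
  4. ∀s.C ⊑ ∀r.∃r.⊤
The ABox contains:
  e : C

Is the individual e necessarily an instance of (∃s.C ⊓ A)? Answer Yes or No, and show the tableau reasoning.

No

1. e : (∃s.C ⊓ A)?  L(e) = {C} ∪ {(∀s.¬C ⊔ ¬A)}
   open: L(e) ⊇ {C, ¬B, ∀s.¬C, ∃r.∃s.C, ∃s.¬C} (+ ∃-successors) — e ∉ (∃s.C ⊓ A) possible
2. Hence e : (∃s.C ⊓ A): not entailed.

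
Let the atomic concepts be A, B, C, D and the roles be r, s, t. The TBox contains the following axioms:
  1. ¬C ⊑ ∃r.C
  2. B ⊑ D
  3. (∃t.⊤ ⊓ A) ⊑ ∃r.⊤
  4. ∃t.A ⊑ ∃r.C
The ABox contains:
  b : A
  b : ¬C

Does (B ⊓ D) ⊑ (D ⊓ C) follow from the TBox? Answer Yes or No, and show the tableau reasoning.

No

1. (B ⊓ D) ⊑ (D ⊓ C)  ⇔  ((B ⊓ D) ⊓ (¬D ⊔ ¬C)) unsat w.r.t. T
   open: L(x₀) ⊇ {B, D, ¬C, ∀t.⊥, ∃r.C} (+ ∃-successors)
2. Hence (B ⊓ D) ⊑ (D ⊓ C): not entailed.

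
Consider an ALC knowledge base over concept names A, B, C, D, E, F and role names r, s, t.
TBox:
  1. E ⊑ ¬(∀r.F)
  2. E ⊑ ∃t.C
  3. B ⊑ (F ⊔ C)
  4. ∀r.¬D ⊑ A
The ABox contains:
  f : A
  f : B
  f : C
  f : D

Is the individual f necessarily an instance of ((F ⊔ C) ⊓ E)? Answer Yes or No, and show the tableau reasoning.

1. f : ((F ⊔ C) ⊓ E)?  L(f) = {A, B, C, D} ∪ {((¬F ⊓ ¬C) ⊔ ¬E)}
   apply at f: B⊑(F ⊔ C)
   open: L(f) ⊇ {A, B, C, D, ¬E} — f ∉ ((F ⊔ C) ⊓ E) possible
2. Hence f : ((F ⊔ C) ⊓ E): not entailed.

No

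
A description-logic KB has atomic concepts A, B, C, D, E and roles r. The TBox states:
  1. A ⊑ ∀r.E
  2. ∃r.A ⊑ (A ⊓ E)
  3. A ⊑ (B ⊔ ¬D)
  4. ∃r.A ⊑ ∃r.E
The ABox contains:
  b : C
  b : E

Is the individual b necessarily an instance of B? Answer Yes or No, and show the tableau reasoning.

1. b : B?  L(b) = {C, E} ∪ {¬B}
   open: L(b) ⊇ {C, E, ¬A, ¬B, ∀r.¬A} — b ∉ B possible
2. Hence b : B: not entailed.

No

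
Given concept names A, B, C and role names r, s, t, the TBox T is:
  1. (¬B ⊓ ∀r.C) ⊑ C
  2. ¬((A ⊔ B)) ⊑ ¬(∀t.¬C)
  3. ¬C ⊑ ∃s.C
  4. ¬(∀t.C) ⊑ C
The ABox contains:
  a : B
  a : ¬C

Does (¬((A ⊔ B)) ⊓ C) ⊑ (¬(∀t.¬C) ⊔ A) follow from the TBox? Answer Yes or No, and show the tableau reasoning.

1. (¬((A ⊔ B)) ⊓ C) ⊑ (¬(∀t.¬C) ⊔ A)  ⇔  (((¬A ⊓ ¬B) ⊓ C) ⊓ (∀t.¬C ⊓ ¬A)) unsat w.r.t. T
   all branches close; clash {C, ¬C} at an ∃-successor
2. Hence (¬((A ⊔ B)) ⊓ C) ⊑ (¬(∀t.¬C) ⊔ A): entailed.

Yes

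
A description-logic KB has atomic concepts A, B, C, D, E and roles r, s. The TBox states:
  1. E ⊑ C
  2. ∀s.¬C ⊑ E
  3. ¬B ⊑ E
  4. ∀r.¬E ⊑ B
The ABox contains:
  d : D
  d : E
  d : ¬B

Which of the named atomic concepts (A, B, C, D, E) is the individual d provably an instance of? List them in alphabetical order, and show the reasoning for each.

{C, D, E}

1. d : A?  L(d) = {D, E, ¬B} ∪ {¬A}
   apply at d: E⊑C
   open: L(d) ⊇ {C, D, E, ¬A, ¬B, …} (+ ∃-successors) — d ∉ A possible
2. d : B?  L(d) = {D, E, ¬B} ∪ {¬B}
   apply at d: E⊑C
   open: L(d) ⊇ {C, D, E, ¬B, ∃r.E} (+ ∃-successors) — d ∉ B possible
3. d : C?  L(d) = {D, E, ¬B} ∪ {¬C}
   clash {C, ¬C} at d — d ∈ C
4. d : D?  L(d) = {D, E, ¬B} ∪ {¬D}
   clash {D, ¬D} at d — d ∈ D
5. d : E?  L(d) = {D, E, ¬B} ∪ {¬E}
   clash {E, ¬E} at d — d ∈ E
6. Entailed for d: {C, D, E}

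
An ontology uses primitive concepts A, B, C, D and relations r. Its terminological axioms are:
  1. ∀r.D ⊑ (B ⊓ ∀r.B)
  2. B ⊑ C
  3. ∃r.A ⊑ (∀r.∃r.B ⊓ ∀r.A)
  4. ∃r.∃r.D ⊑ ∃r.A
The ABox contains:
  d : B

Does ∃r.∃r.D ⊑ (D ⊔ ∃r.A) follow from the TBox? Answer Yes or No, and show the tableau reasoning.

1. ∃r.∃r.D ⊑ (D ⊔ ∃r.A)  ⇔  (∃r.∃r.D ⊓ (¬D ⊓ ∀r.¬A)) unsat w.r.t. T
   all branches close; clash {A, ¬A} at an ∃-successor
2. Hence ∃r.∃r.D ⊑ (D ⊔ ∃r.A): entailed.

Yes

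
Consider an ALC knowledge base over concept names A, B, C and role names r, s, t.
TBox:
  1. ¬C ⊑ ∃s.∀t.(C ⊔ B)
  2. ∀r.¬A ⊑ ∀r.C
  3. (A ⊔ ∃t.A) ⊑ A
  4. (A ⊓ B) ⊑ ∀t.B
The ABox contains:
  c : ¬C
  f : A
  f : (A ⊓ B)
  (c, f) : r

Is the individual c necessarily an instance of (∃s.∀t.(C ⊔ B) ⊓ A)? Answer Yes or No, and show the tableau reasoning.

No

1. c : (∃s.∀t.(C ⊔ B) ⊓ A)?  L(c) = {¬C} ∪ {(∀s.∃t.(¬C ⊓ ¬B) ⊔ ¬A)}
   apply at c: ¬C⊑∃s.∀t.(C ⊔ B)
   open: L(c) ⊇ {¬A, ¬C, ∀t.¬A, ∃r.A, ∃s.∀t.(C ⊔ B)} (+ ∃-successors) — c ∉ (∃s.∀t.(C ⊔ B) ⊓ A) possible
2. Hence c : (∃s.∀t.(C ⊔ B) ⊓ A): not entailed.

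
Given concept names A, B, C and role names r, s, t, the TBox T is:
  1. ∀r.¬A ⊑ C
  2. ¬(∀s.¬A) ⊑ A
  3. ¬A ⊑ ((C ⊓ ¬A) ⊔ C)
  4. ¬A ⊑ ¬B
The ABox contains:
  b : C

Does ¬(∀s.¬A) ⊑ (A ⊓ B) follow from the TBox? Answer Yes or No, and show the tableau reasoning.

No

1. ¬(∀s.¬A) ⊑ (A ⊓ B)  ⇔  (∃s.A ⊓ (¬A ⊔ ¬B)) unsat w.r.t. T
   apply at x₀: ¬(∀s.¬A)⊑A
   open: L(x₀) ⊇ {A, ¬B, ∃r.A, ∃s.A} (+ ∃-successors)
2. Hence ¬(∀s.¬A) ⊑ (A ⊓ B): not entailed.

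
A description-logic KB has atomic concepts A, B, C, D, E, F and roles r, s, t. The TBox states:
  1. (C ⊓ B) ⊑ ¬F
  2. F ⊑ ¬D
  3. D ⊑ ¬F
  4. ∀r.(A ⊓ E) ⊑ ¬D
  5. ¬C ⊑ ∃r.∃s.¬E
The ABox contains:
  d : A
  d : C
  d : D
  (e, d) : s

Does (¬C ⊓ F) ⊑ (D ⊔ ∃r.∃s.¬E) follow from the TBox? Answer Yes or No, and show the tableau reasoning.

1. (¬C ⊓ F) ⊑ (D ⊔ ∃r.∃s.¬E)  ⇔  ((¬C ⊓ F) ⊓ (¬D ⊓ ∀r.∀s.E)) unsat w.r.t. T
   all branches close; clash {F, ¬F} at x₀
2. Hence (¬C ⊓ F) ⊑ (D ⊔ ∃r.∃s.¬E): entailed.

Yes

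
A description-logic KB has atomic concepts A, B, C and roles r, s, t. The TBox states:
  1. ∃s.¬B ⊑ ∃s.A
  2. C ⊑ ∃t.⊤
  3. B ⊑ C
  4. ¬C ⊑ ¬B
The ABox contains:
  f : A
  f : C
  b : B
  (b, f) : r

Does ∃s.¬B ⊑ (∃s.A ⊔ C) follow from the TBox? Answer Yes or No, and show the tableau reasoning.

1. ∃s.¬B ⊑ (∃s.A ⊔ C)  ⇔  (∃s.¬B ⊓ (∀s.¬A ⊓ ¬C)) unsat w.r.t. T
   all branches close; clash {A, ¬A} at an ∃-successor
2. Hence ∃s.¬B ⊑ (∃s.A ⊔ C): entailed.

Yes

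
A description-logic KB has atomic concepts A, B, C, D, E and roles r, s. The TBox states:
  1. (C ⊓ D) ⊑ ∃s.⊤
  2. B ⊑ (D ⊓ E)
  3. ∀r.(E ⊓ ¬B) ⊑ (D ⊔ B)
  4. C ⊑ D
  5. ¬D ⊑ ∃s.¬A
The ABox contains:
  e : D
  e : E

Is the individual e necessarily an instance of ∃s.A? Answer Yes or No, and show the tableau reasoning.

No

1. e : ∃s.A?  L(e) = {D, E} ∪ {∀s.¬A}
   open: L(e) ⊇ {D, E, ¬B, ¬C, ∀s.¬A, …} (+ ∃-successors) — e ∉ ∃s.A possible
2. Hence e : ∃s.A: not entailed.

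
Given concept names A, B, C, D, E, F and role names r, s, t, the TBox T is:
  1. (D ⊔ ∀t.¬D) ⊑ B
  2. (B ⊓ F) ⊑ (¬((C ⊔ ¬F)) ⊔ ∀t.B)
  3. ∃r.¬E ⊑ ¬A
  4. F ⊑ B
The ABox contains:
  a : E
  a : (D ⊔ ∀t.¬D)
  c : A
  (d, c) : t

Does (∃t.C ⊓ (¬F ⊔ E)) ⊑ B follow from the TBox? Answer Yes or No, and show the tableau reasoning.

No

1. (∃t.C ⊓ (¬F ⊔ E)) ⊑ B  ⇔  ((∃t.C ⊓ (¬F ⊔ E)) ⊓ ¬B) unsat w.r.t. T
   open: L(x₀) ⊇ {¬B, ¬D, ¬F, ∀r.E, ∃t.C, …} (+ ∃-successors)
2. Hence (∃t.C ⊓ (¬F ⊔ E)) ⊑ B: not entailed.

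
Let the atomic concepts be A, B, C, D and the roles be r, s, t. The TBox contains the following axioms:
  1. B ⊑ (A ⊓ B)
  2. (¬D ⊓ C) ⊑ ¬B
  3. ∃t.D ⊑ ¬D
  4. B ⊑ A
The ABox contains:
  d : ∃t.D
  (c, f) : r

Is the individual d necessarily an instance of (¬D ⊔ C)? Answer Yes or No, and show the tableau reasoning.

1. d : (¬D ⊔ C)?  L(d) = {∃t.D} ∪ {(D ⊓ ¬C)}
   clash {B, ¬B} at d — d ∈ (¬D ⊔ C)
2. Hence d : (¬D ⊔ C): entailed.

Yes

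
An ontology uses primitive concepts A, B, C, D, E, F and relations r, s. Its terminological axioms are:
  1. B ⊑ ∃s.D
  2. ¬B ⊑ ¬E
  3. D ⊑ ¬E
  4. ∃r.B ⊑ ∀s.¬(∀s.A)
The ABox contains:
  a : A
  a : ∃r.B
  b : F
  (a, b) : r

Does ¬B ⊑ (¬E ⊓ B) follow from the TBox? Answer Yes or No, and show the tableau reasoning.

No

1. ¬B ⊑ (¬E ⊓ B)  ⇔  (¬B ⊓ (E ⊔ ¬B)) unsat w.r.t. T
   apply at x₀: ¬B⊑¬E
   open: L(x₀) ⊇ {¬B, ¬E, ∀r.¬B}
2. Hence ¬B ⊑ (¬E ⊓ B): not entailed.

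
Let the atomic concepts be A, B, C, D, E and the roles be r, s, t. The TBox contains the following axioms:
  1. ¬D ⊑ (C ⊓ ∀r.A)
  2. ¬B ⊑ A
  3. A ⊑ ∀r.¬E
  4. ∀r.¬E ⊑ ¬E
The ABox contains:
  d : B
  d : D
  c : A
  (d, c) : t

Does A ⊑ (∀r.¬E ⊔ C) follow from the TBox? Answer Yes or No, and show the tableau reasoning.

Yes

1. A ⊑ (∀r.¬E ⊔ C)  ⇔  (A ⊓ (∃r.E ⊓ ¬C)) unsat w.r.t. T
   all branches close; clash {C, ¬C} at x₀
2. Hence A ⊑ (∀r.¬E ⊔ C): entailed.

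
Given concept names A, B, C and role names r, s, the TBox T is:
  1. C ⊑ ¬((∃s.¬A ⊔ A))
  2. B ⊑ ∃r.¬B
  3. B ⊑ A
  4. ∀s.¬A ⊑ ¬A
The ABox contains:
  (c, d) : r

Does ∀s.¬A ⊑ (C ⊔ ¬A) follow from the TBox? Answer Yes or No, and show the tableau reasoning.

Yes

1. ∀s.¬A ⊑ (C ⊔ ¬A)  ⇔  (∀s.¬A ⊓ (¬C ⊓ A)) unsat w.r.t. T
   all branches close; clash {A, ¬A} at x₀
2. Hence ∀s.¬A ⊑ (C ⊔ ¬A): entailed.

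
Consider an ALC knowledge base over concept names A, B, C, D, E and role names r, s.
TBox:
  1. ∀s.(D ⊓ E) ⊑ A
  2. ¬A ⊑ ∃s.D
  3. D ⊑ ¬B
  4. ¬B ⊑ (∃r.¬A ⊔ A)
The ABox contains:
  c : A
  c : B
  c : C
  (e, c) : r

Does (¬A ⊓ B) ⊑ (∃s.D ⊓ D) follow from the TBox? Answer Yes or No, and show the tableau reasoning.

1. (¬A ⊓ B) ⊑ (∃s.D ⊓ D)  ⇔  ((¬A ⊓ B) ⊓ (∀s.¬D ⊔ ¬D)) unsat w.r.t. T
   apply at x₀: ¬A⊑∃s.D
   open: L(x₀) ⊇ {B, ¬A, ¬D, ∃s.(¬D ⊔ ¬E), ∃s.D} (+ ∃-successors)
2. Hence (¬A ⊓ B) ⊑ (∃s.D ⊓ D): not entailed.

No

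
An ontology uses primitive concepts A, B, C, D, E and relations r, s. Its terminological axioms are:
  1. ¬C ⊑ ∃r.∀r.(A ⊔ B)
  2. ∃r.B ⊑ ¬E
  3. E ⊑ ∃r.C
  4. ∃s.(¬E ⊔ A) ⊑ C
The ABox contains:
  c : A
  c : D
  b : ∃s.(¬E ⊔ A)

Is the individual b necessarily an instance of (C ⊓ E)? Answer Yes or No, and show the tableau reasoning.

No

1. b : (C ⊓ E)?  L(b) = {∃s.(¬E ⊔ A)} ∪ {(¬C ⊔ ¬E)}
   apply at b: ∃s.(¬E ⊔ A)⊑C
   open: L(b) ⊇ {C, ¬E, ∃s.(¬E ⊔ A)} (+ ∃-successors) — b ∉ (C ⊓ E) possible
2. Hence b : (C ⊓ E): not entailed.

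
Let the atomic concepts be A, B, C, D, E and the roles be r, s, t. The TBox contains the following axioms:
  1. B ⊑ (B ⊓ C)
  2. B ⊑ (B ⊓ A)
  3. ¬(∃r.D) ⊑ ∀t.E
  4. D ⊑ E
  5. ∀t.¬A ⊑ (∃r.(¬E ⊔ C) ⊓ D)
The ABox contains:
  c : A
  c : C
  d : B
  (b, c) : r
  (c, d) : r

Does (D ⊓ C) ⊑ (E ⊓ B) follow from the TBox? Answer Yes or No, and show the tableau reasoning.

No

1. (D ⊓ C) ⊑ (E ⊓ B)  ⇔  ((D ⊓ C) ⊓ (¬E ⊔ ¬B)) unsat w.r.t. T
   apply at x₀: D⊑E
   open: L(x₀) ⊇ {C, D, E, ¬B, ∃r.D, …} (+ ∃-successors)
2. Hence (D ⊓ C) ⊑ (E ⊓ B): not entailed.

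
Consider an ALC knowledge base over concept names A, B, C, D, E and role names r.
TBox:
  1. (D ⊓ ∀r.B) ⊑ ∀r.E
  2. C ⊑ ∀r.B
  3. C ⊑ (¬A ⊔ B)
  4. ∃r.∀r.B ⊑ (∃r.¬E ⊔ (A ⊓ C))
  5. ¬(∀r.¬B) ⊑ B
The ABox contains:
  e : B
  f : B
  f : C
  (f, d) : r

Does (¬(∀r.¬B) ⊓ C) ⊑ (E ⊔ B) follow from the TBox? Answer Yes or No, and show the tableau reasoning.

Yes

1. (¬(∀r.¬B) ⊓ C) ⊑ (E ⊔ B)  ⇔  ((∃r.B ⊓ C) ⊓ (¬E ⊓ ¬B)) unsat w.r.t. T
   all branches close; clash {B, ¬B} at x₀
2. Hence (¬(∀r.¬B) ⊓ C) ⊑ (E ⊔ B): entailed.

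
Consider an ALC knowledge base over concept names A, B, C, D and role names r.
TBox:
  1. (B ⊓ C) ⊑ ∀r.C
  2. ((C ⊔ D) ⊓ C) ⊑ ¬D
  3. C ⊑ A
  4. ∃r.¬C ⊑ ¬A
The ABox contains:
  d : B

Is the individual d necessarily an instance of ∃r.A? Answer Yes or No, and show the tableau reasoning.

No

1. d : ∃r.A?  L(d) = {B} ∪ {∀r.¬A}
   open: L(d) ⊇ {B, ¬C, ∀r.C, ∀r.¬A} — d ∉ ∃r.A possible
2. Hence d : ∃r.A: not entailed.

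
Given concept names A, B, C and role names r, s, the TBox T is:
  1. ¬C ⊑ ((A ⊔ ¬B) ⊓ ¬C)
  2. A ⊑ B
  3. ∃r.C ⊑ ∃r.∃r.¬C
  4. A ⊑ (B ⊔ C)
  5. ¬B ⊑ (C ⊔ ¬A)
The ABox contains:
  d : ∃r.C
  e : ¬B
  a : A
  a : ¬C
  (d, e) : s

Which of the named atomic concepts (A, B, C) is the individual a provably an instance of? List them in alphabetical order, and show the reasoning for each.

{A, B}

1. a : A?  L(a) = {A, ¬C} ∪ {¬A}
   clash {A, ¬A} at a — a ∈ A
2. a : B?  L(a) = {A, ¬C} ∪ {¬B}
   clash {C, ¬C} at a — a ∈ B
3. a : C?  L(a) = {A, ¬C} ∪ {¬C}
   apply at a: ¬C⊑((A ⊔ ¬B) ⊓ ¬C); A⊑B; A⊑(B ⊔ C)
   open: L(a) ⊇ {A, B, ¬C, ∀r.¬C} — a ∉ C possible
4. Entailed for a: {A, B}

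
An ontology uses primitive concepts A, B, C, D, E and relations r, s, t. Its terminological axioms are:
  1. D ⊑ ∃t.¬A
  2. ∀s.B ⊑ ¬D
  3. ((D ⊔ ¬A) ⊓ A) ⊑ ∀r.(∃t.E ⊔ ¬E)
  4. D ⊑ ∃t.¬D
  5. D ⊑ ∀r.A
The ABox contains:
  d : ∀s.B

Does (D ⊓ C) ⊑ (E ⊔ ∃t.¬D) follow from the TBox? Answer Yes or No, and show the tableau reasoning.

Yes

1. (D ⊓ C) ⊑ (E ⊔ ∃t.¬D)  ⇔  ((D ⊓ C) ⊓ (¬E ⊓ ∀t.D)) unsat w.r.t. T
   all branches close; clash {D, ¬D} at x₀
2. Hence (D ⊓ C) ⊑ (E ⊔ ∃t.¬D): entailed.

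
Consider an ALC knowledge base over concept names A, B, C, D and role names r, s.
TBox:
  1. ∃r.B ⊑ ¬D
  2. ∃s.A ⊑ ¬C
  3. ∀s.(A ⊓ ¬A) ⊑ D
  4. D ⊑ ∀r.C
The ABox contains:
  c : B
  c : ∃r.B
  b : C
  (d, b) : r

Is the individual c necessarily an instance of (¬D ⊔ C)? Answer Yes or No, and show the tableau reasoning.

Yes

1. c : (¬D ⊔ C)?  L(c) = {B, ∃r.B} ∪ {(D ⊓ ¬C)}
   clash {D, ¬D} at c — c ∈ (¬D ⊔ C)
2. Hence c : (¬D ⊔ C): entailed.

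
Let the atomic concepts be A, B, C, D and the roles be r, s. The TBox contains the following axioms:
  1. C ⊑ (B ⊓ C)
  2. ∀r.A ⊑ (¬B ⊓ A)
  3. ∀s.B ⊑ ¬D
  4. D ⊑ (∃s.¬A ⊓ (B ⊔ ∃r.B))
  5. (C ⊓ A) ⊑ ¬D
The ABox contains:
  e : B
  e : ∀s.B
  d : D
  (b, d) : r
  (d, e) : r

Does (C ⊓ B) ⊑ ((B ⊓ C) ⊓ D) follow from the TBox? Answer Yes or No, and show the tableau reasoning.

1. (C ⊓ B) ⊑ ((B ⊓ C) ⊓ D)  ⇔  ((C ⊓ B) ⊓ ((¬B ⊔ ¬C) ⊔ ¬D)) unsat w.r.t. T
   apply at x₀: C⊑(B ⊓ C)
   open: L(x₀) ⊇ {B, C, ¬D, ∃r.¬A} (+ ∃-successors)
2. Hence (C ⊓ B) ⊑ ((B ⊓ C) ⊓ D): not entailed.

No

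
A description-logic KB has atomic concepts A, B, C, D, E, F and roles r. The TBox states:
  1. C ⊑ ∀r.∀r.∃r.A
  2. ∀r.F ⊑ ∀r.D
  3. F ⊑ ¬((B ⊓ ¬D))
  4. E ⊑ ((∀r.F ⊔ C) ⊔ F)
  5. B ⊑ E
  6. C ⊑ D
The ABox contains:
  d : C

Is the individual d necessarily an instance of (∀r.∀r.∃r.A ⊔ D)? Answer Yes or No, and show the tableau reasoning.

Yes

1. d : (∀r.∀r.∃r.A ⊔ D)?  L(d) = {C} ∪ {(∃r.∃r.∀r.¬A ⊓ ¬D)}
   clash {D, ¬D} at d — d ∈ (∀r.∀r.∃r.A ⊔ D)
2. Hence d : (∀r.∀r.∃r.A ⊔ D): entailed.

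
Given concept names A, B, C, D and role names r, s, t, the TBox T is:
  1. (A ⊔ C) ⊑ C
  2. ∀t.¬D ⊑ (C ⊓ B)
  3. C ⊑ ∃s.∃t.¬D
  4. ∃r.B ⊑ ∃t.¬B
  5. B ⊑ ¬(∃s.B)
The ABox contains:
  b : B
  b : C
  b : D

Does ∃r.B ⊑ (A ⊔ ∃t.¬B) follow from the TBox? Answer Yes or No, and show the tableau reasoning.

1. ∃r.B ⊑ (A ⊔ ∃t.¬B)  ⇔  (∃r.B ⊓ (¬A ⊓ ∀t.B)) unsat w.r.t. T
   all branches close; clash {B, ¬B} at an ∃-successor
2. Hence ∃r.B ⊑ (A ⊔ ∃t.¬B): entailed.

Yes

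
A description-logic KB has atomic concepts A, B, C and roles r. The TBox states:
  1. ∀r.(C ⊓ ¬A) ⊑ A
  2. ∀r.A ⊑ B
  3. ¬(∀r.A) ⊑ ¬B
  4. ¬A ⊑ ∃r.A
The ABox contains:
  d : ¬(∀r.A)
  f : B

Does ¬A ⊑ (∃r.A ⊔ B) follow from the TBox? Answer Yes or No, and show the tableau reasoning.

1. ¬A ⊑ (∃r.A ⊔ B)  ⇔  (¬A ⊓ (∀r.¬A ⊓ ¬B)) unsat w.r.t. T
   all branches close; clash {B, ¬B} at x₀
2. Hence ¬A ⊑ (∃r.A ⊔ B): entailed.

Yes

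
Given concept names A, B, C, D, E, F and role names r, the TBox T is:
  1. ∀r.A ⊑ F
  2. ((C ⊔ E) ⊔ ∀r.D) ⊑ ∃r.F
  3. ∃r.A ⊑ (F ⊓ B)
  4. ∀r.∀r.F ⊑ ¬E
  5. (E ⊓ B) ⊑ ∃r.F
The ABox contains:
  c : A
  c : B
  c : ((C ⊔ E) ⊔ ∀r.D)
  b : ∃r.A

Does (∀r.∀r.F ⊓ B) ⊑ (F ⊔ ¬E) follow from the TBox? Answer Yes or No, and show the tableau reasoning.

Yes

1. (∀r.∀r.F ⊓ B) ⊑ (F ⊔ ¬E)  ⇔  ((∀r.∀r.F ⊓ B) ⊓ (¬F ⊓ E)) unsat w.r.t. T
   all branches close; clash {F, ¬F} at x₀
2. Hence (∀r.∀r.F ⊓ B) ⊑ (F ⊔ ¬E): entailed.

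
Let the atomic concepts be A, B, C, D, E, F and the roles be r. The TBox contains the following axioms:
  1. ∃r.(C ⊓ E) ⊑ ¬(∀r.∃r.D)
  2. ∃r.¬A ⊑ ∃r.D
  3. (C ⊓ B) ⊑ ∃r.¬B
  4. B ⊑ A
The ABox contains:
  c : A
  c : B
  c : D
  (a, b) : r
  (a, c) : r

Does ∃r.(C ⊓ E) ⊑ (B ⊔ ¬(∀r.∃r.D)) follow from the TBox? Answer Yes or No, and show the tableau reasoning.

Yes

1. ∃r.(C ⊓ E) ⊑ (B ⊔ ¬(∀r.∃r.D))  ⇔  (∃r.(C ⊓ E) ⊓ (¬B ⊓ ∀r.∃r.D)) unsat w.r.t. T
   all branches close; clash {D, ¬D} at an ∃-successor
2. Hence ∃r.(C ⊓ E) ⊑ (B ⊔ ¬(∀r.∃r.D)): entailed.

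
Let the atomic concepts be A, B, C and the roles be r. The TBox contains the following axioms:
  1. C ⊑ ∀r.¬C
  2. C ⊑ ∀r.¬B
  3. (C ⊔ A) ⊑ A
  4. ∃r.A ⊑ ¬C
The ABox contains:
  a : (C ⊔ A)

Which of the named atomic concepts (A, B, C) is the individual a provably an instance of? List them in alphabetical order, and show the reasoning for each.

{A}

1. a : A?  L(a) = {(C ⊔ A)} ∪ {¬A}
   clash {A, ¬A} at a — a ∈ A
2. a : B?  L(a) = {(C ⊔ A)} ∪ {¬B}
   apply at a: (C ⊔ A)⊑A
   open: L(a) ⊇ {A, C, ¬B, ∀r.¬A, ∀r.¬B, …} — a ∉ B possible
3. a : C?  L(a) = {(C ⊔ A)} ∪ {¬C}
   apply at a: (C ⊔ A)⊑A
   open: L(a) ⊇ {A, ¬C} — a ∉ C possible
4. Entailed for a: {A}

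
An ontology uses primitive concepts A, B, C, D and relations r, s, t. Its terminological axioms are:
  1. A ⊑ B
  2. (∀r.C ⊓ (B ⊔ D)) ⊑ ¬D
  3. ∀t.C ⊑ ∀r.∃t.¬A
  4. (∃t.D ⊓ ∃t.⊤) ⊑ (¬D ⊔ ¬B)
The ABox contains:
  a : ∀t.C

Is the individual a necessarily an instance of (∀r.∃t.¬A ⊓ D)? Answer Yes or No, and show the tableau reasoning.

1. a : (∀r.∃t.¬A ⊓ D)?  L(a) = {∀t.C} ∪ {(∃r.∀t.A ⊔ ¬D)}
   apply at a: ∀t.C⊑∀r.∃t.¬A
   open: L(a) ⊇ {¬A, ¬D, ∀r.∃t.¬A, ∀t.C, ∀t.¬D} — a ∉ (∀r.∃t.¬A ⊓ D) possible
2. Hence a : (∀r.∃t.¬A ⊓ D): not entailed.

No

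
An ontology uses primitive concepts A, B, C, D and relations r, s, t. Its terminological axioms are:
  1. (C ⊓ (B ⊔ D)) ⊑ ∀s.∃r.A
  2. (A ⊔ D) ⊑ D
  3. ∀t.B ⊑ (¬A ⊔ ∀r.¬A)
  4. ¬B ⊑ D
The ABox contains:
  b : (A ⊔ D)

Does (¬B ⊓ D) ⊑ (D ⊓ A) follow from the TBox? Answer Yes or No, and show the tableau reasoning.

No

1. (¬B ⊓ D) ⊑ (D ⊓ A)  ⇔  ((¬B ⊓ D) ⊓ (¬D ⊔ ¬A)) unsat w.r.t. T
   open: L(x₀) ⊇ {D, ¬A, ¬B, ¬C, ∃t.¬B} (+ ∃-successors)
2. Hence (¬B ⊓ D) ⊑ (D ⊓ A): not entailed.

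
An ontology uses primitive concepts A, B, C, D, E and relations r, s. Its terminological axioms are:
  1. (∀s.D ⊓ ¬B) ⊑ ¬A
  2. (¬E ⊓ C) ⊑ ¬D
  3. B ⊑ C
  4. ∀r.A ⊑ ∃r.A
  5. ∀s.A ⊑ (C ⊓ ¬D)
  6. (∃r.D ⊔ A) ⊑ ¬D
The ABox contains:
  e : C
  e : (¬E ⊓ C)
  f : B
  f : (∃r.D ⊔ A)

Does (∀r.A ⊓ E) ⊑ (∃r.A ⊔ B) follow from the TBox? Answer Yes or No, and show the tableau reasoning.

1. (∀r.A ⊓ E) ⊑ (∃r.A ⊔ B)  ⇔  ((∀r.A ⊓ E) ⊓ (∀r.¬A ⊓ ¬B)) unsat w.r.t. T
   all branches close; clash {A, ¬A} at an ∃-successor
2. Hence (∀r.A ⊓ E) ⊑ (∃r.A ⊔ B): entailed.

Yes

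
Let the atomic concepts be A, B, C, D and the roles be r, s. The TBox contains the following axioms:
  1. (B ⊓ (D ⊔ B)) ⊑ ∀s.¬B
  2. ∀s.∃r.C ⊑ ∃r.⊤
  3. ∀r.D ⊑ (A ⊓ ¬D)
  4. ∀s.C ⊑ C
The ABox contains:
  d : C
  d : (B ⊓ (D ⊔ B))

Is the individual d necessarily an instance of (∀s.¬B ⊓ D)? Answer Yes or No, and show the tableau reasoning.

No

1. d : (∀s.¬B ⊓ D)?  L(d) = {C, (B ⊓ (D ⊔ B))} ∪ {(∃s.B ⊔ ¬D)}
   apply at d: (B ⊓ (D ⊔ B))⊑∀s.¬B
   open: L(d) ⊇ {B, C, ¬D, ∀s.¬B, ∃r.¬D, …} (+ ∃-successors) — d ∉ (∀s.¬B ⊓ D) possible
2. Hence d : (∀s.¬B ⊓ D): not entailed.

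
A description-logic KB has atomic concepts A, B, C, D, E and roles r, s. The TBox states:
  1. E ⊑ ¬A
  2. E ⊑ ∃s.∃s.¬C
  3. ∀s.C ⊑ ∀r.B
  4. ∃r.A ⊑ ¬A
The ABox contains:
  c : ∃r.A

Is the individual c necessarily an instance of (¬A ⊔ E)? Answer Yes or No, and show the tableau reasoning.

1. c : (¬A ⊔ E)?  L(c) = {∃r.A} ∪ {(A ⊓ ¬E)}
   clash {A, ¬A} at c — c ∈ (¬A ⊔ E)
2. Hence c : (¬A ⊔ E): entailed.

Yes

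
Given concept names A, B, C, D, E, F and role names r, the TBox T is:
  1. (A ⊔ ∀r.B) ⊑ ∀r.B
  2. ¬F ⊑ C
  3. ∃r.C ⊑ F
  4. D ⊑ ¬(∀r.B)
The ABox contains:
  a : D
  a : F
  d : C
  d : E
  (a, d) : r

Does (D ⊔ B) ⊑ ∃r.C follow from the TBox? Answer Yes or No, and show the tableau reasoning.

1. (D ⊔ B) ⊑ ∃r.C  ⇔  ((D ⊔ B) ⊓ ∀r.¬C) unsat w.r.t. T
   open: L(x₀) ⊇ {D, F, ¬A, ∀r.¬C, ∃r.¬B} (+ ∃-successors)
2. Hence (D ⊔ B) ⊑ ∃r.C: not entailed.

No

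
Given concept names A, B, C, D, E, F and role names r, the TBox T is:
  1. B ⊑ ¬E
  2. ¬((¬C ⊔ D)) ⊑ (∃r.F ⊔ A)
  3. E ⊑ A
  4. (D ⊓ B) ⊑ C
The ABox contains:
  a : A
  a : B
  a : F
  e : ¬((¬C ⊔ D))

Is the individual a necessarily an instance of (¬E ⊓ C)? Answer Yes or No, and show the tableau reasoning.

No

1. a : (¬E ⊓ C)?  L(a) = {A, B, F} ∪ {(E ⊔ ¬C)}
   apply at a: B⊑¬E
   open: L(a) ⊇ {A, B, F, ¬C, ¬D, …} — a ∉ (¬E ⊓ C) possible
2. Hence a : (¬E ⊓ C): not entailed.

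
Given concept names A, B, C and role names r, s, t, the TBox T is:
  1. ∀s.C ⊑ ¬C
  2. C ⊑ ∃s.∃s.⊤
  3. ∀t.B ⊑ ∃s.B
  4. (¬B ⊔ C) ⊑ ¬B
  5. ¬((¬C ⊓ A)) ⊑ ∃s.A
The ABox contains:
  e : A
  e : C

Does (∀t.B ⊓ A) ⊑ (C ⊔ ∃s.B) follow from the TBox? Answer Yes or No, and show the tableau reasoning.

1. (∀t.B ⊓ A) ⊑ (C ⊔ ∃s.B)  ⇔  ((∀t.B ⊓ A) ⊓ (¬C ⊓ ∀s.¬B)) unsat w.r.t. T
   all branches close; clash {B, ¬B} at an ∃-successor
2. Hence (∀t.B ⊓ A) ⊑ (C ⊔ ∃s.B): entailed.

Yes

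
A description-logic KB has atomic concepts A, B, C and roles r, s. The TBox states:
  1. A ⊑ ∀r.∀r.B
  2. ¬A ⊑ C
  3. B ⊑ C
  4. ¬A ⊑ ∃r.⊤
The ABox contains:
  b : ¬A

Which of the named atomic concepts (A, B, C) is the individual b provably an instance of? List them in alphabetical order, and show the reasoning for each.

1. b : A?  L(b) = {¬A} ∪ {¬A}
   apply at b: ¬A⊑C; ¬A⊑∃r.⊤
   open: L(b) ⊇ {C, ¬A, ∃r.⊤} (+ ∃-successors) — b ∉ A possible
2. b : B?  L(b) = {¬A} ∪ {¬B}
   apply at b: ¬A⊑C; ¬A⊑∃r.⊤
   open: L(b) ⊇ {C, ¬A, ¬B, ∃r.⊤} (+ ∃-successors) — b ∉ B possible
3. b : C?  L(b) = {¬A} ∪ {¬C}
   clash {C, ¬C} at b — b ∈ C
4. Entailed for b: {C}

{C}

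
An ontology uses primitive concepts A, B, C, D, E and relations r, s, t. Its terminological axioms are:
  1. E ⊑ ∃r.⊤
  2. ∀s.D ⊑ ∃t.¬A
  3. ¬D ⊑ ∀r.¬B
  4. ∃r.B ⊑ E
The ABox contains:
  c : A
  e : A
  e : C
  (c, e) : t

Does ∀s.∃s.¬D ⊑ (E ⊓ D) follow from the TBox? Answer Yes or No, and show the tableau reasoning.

1. ∀s.∃s.¬D ⊑ (E ⊓ D)  ⇔  (∀s.∃s.¬D ⊓ (¬E ⊔ ¬D)) unsat w.r.t. T
   open: L(x₀) ⊇ {D, ¬E, ∀r.¬B, ∀s.∃s.¬D, ∃s.¬D} (+ ∃-successors)
2. Hence ∀s.∃s.¬D ⊑ (E ⊓ D): not entailed.

No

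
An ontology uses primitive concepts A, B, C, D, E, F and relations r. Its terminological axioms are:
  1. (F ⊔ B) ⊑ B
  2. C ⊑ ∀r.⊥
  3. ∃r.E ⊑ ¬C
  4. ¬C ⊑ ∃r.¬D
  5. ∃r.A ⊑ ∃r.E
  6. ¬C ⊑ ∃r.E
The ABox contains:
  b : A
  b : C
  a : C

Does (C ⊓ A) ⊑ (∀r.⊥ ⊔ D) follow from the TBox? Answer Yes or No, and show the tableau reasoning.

1. (C ⊓ A) ⊑ (∀r.⊥ ⊔ D)  ⇔  ((C ⊓ A) ⊓ (∃r.⊤ ⊓ ¬D)) unsat w.r.t. T
   all branches close; clash {C, ¬C} at x₀
2. Hence (C ⊓ A) ⊑ (∀r.⊥ ⊔ D): entailed.

Yes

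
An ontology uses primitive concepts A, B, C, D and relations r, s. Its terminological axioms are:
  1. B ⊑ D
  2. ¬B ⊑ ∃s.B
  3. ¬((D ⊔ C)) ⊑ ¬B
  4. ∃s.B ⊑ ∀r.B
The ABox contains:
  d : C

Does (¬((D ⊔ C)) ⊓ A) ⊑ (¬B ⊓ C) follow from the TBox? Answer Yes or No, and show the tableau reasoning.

1. (¬((D ⊔ C)) ⊓ A) ⊑ (¬B ⊓ C)  ⇔  (((¬D ⊓ ¬C) ⊓ A) ⊓ (B ⊔ ¬C)) unsat w.r.t. T
   apply at x₀: ¬((D ⊔ C))⊑¬B
   open: L(x₀) ⊇ {A, ¬B, ¬C, ¬D, ∀r.B, …} (+ ∃-successors)
2. Hence (¬((D ⊔ C)) ⊓ A) ⊑ (¬B ⊓ C): not entailed.

No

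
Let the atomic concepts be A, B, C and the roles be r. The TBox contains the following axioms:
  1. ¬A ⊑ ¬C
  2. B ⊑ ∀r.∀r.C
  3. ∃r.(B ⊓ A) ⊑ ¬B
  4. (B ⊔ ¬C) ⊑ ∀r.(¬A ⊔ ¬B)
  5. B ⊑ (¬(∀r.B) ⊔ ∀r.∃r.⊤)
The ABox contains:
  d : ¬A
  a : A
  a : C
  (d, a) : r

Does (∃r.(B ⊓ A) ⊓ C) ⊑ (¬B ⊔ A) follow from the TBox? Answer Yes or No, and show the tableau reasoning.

Yes

1. (∃r.(B ⊓ A) ⊓ C) ⊑ (¬B ⊔ A)  ⇔  ((∃r.(B ⊓ A) ⊓ C) ⊓ (B ⊓ ¬A)) unsat w.r.t. T
   all branches close; clash {C, ¬C} at x₀
2. Hence (∃r.(B ⊓ A) ⊓ C) ⊑ (¬B ⊔ A): entailed.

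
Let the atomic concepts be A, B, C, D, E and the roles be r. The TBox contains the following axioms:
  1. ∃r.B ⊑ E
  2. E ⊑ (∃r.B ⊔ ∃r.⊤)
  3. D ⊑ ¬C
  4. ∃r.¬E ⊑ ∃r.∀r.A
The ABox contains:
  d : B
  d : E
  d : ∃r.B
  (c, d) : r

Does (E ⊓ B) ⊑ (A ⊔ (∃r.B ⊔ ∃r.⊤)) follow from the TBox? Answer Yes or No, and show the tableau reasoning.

Yes

1. (E ⊓ B) ⊑ (A ⊔ (∃r.B ⊔ ∃r.⊤))  ⇔  ((E ⊓ B) ⊓ (¬A ⊓ (∀r.¬B ⊓ ∀r.⊥))) unsat w.r.t. T
   all branches close; clash ⊥ at an ∃-successor
2. Hence (E ⊓ B) ⊑ (A ⊔ (∃r.B ⊔ ∃r.⊤)): entailed.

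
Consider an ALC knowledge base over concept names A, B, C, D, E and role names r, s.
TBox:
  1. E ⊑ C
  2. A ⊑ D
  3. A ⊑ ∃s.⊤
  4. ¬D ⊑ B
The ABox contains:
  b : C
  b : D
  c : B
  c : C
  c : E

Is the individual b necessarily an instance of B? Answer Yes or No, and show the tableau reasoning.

1. b : B?  L(b) = {C, D} ∪ {¬B}
   open: L(b) ⊇ {C, D, ¬A, ¬B} — b ∉ B possible
2. Hence b : B: not entailed.

No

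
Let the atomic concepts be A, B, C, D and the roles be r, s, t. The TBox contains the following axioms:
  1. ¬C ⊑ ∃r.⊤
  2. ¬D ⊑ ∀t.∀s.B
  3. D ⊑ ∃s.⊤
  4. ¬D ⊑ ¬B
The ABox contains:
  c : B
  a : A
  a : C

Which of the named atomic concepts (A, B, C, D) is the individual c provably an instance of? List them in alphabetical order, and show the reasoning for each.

1. c : A?  L(c) = {B} ∪ {¬A}
   open: L(c) ⊇ {B, C, D, ¬A, ∃s.⊤} (+ ∃-successors) — c ∉ A possible
2. c : B?  L(c) = {B} ∪ {¬B}
   clash {B, ¬B} at c — c ∈ B
3. c : C?  L(c) = {B} ∪ {¬C}
   apply at c: ¬C⊑∃r.⊤
   open: L(c) ⊇ {B, D, ¬C, ∃r.⊤, ∃s.⊤} (+ ∃-successors) — c ∉ C possible
4. c : D?  L(c) = {B} ∪ {¬D}
   clash {B, ¬B} at c — c ∈ D
5. Entailed for c: {B, D}

{B, D}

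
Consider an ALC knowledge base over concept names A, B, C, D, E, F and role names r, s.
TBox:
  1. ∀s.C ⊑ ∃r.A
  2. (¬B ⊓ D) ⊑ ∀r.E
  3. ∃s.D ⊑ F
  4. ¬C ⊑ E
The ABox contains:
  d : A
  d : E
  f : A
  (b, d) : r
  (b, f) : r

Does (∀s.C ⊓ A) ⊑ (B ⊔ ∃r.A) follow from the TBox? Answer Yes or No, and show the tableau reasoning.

Yes

1. (∀s.C ⊓ A) ⊑ (B ⊔ ∃r.A)  ⇔  ((∀s.C ⊓ A) ⊓ (¬B ⊓ ∀r.¬A)) unsat w.r.t. T
   all branches close; clash {A, ¬A} at an ∃-successor
2. Hence (∀s.C ⊓ A) ⊑ (B ⊔ ∃r.A): entailed.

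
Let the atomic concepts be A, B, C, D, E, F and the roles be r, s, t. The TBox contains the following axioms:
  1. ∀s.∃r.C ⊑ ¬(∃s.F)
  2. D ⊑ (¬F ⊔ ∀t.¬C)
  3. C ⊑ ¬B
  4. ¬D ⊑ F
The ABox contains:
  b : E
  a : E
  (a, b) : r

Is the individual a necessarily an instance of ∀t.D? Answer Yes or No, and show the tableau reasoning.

1. a : ∀t.D?  L(a) = {E} ∪ {∃t.¬D}
   open: L(a) ⊇ {D, E, ¬C, ¬F, ∃s.∀r.¬C, …} (+ ∃-successors) — a ∉ ∀t.D possible
2. Hence a : ∀t.D: not entailed.

No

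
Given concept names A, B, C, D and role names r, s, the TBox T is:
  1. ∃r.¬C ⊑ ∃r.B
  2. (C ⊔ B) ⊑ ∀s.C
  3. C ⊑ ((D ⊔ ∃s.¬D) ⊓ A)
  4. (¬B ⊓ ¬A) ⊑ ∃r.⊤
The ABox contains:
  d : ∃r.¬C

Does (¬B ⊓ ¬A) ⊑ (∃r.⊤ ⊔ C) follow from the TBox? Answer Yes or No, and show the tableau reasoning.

1. (¬B ⊓ ¬A) ⊑ (∃r.⊤ ⊔ C)  ⇔  ((¬B ⊓ ¬A) ⊓ (∀r.⊥ ⊓ ¬C)) unsat w.r.t. T
   all branches close; clash ⊥ at an ∃-successor
2. Hence (¬B ⊓ ¬A) ⊑ (∃r.⊤ ⊔ C): entailed.

Yes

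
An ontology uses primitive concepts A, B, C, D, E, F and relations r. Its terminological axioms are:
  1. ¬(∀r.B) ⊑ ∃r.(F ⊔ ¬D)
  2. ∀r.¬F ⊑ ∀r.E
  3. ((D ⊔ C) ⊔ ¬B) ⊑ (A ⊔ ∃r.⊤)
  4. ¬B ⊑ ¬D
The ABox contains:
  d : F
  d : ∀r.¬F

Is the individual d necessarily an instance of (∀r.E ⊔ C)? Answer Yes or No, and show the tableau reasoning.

1. d : (∀r.E ⊔ C)?  L(d) = {F, ∀r.¬F} ∪ {(∃r.¬E ⊓ ¬C)}
   clash {E, ¬E} at an ∃-successor — d ∈ (∀r.E ⊔ C)
2. Hence d : (∀r.E ⊔ C): entailed.

Yes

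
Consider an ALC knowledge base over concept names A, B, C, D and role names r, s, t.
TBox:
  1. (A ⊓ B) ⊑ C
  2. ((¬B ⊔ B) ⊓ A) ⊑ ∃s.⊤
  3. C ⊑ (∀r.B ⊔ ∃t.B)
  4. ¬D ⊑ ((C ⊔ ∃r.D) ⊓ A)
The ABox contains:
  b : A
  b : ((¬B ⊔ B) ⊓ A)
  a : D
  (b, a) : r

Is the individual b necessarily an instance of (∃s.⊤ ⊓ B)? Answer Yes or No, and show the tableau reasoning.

No

1. b : (∃s.⊤ ⊓ B)?  L(b) = {A, ((¬B ⊔ B) ⊓ A)} ∪ {(∀s.⊥ ⊔ ¬B)}
   apply at b: ((¬B ⊔ B) ⊓ A)⊑∃s.⊤
   open: L(b) ⊇ {A, D, ¬B, ¬C, ∃s.⊤} (+ ∃-successors) — b ∉ (∃s.⊤ ⊓ B) possible
2. Hence b : (∃s.⊤ ⊓ B): not entailed.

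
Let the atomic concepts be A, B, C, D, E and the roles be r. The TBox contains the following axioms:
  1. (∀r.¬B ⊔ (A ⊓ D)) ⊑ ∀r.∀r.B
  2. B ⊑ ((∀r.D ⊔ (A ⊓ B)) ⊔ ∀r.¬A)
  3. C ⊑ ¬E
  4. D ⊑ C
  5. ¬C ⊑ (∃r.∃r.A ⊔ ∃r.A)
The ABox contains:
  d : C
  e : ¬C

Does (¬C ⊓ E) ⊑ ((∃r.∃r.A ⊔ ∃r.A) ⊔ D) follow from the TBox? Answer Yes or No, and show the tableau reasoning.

1. (¬C ⊓ E) ⊑ ((∃r.∃r.A ⊔ ∃r.A) ⊔ D)  ⇔  ((¬C ⊓ E) ⊓ ((∀r.∀r.¬A ⊓ ∀r.¬A) ⊓ ¬D)) unsat w.r.t. T
   all branches close; clash {A, ¬A} at an ∃-successor
2. Hence (¬C ⊓ E) ⊑ ((∃r.∃r.A ⊔ ∃r.A) ⊔ D): entailed.

Yes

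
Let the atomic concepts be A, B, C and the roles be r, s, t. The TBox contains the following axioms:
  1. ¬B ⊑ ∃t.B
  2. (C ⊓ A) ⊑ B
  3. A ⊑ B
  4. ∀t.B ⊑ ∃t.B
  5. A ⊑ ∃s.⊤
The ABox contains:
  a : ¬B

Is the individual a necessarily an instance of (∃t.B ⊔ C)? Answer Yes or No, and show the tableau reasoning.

Yes

1. a : (∃t.B ⊔ C)?  L(a) = {¬B} ∪ {(∀t.¬B ⊓ ¬C)}
   clash {B, ¬B} at a — a ∈ (∃t.B ⊔ C)
2. Hence a : (∃t.B ⊔ C): entailed.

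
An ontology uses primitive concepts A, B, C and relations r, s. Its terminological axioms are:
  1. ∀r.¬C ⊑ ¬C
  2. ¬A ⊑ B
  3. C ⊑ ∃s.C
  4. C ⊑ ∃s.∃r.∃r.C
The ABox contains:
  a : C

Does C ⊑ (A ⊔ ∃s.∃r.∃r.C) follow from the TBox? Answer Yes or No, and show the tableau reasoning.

Yes

1. C ⊑ (A ⊔ ∃s.∃r.∃r.C)  ⇔  (C ⊓ (¬A ⊓ ∀s.∀r.∀r.¬C)) unsat w.r.t. T
   all branches close; clash {C, ¬C} at x₀
2. Hence C ⊑ (A ⊔ ∃s.∃r.∃r.C): entailed.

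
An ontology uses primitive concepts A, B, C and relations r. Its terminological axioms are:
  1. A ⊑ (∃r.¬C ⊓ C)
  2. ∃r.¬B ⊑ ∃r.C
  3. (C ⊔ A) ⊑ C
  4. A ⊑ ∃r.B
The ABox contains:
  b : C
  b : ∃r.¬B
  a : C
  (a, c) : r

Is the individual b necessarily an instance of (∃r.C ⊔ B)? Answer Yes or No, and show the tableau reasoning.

1. b : (∃r.C ⊔ B)?  L(b) = {C, ∃r.¬B} ∪ {(∀r.¬C ⊓ ¬B)}
   clash {C, ¬C} at an ∃-successor — b ∈ (∃r.C ⊔ B)
2. Hence b : (∃r.C ⊔ B): entailed.

Yes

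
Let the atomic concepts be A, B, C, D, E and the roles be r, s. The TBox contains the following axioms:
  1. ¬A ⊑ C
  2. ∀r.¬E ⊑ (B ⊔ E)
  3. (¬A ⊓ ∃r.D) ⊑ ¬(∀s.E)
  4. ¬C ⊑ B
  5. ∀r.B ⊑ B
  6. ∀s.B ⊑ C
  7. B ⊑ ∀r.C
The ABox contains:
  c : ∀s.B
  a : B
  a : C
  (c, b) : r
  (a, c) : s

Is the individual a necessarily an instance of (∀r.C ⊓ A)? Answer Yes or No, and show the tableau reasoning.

No

1. a : (∀r.C ⊓ A)?  L(a) = {B, C} ∪ {(∃r.¬C ⊔ ¬A)}
   apply at a: B⊑∀r.C
   open: L(a) ⊇ {B, C, ¬A, ∀r.C, ∀r.¬D, …} (+ ∃-successors) — a ∉ (∀r.C ⊓ A) possible
2. Hence a : (∀r.C ⊓ A): not entailed.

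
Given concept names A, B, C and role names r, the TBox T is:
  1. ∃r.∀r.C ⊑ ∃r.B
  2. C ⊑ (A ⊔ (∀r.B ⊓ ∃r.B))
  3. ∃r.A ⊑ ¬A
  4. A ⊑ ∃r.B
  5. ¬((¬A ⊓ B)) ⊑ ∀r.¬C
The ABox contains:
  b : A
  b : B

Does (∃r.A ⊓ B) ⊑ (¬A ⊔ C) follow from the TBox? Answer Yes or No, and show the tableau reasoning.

1. (∃r.A ⊓ B) ⊑ (¬A ⊔ C)  ⇔  ((∃r.A ⊓ B) ⊓ (A ⊓ ¬C)) unsat w.r.t. T
   all branches close; clash {A, ¬A} at x₀
2. Hence (∃r.A ⊓ B) ⊑ (¬A ⊔ C): entailed.

Yes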